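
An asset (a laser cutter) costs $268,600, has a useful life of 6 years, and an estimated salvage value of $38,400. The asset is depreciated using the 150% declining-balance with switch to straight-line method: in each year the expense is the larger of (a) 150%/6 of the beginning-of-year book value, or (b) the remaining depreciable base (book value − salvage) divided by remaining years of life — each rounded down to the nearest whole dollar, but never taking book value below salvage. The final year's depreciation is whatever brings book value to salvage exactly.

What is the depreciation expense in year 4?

$28,329

Depreciable base = $268,600 − $38,400 = $230,200.
Year 1: DB = ⌊$268,600 × 150%/6⌋ = $67,150; SL = ⌊$230,200/6⌋ = $38,366 → take DB $67,150. Book value $201,450.
Year 2: DB = ⌊$201,450 × 150%/6⌋ = $50,362; SL = ⌊$163,050/5⌋ = $32,610 → take DB $50,362. Book value $151,088.
Year 3: DB = ⌊$151,088 × 150%/6⌋ = $37,772; SL = ⌊$112,688/4⌋ = $28,172 → take DB $37,772. Book value $113,316.
Year 4: DB = ⌊$113,316 × 150%/6⌋ = $28,329; SL = ⌊$74,916/3⌋ = $24,972 → take DB $28,329. Book value $84,987.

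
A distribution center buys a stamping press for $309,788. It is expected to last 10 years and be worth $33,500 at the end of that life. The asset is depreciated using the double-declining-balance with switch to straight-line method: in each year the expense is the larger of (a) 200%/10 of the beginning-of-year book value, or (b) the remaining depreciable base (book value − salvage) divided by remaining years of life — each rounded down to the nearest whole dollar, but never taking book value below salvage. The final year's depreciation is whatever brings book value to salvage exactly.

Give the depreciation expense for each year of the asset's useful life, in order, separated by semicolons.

$61,957; $49,566; $39,653; $31,722; $25,378; $20,302; $16,242; $12,993; $10,395; $8,080

Depreciable base = $309,788 − $33,500 = $276,288.
Year 1: DB = ⌊$309,788 × 200%/10⌋ = $61,957; SL = ⌊$276,288/10⌋ = $27,628 → take DB $61,957. Book value $247,831.
Year 2: DB = ⌊$247,831 × 200%/10⌋ = $49,566; SL = ⌊$214,331/9⌋ = $23,814 → take DB $49,566. Book value $198,265.
Year 3: DB = ⌊$198,265 × 200%/10⌋ = $39,653; SL = ⌊$164,765/8⌋ = $20,595 → take DB $39,653. Book value $158,612.
Year 4: DB = ⌊$158,612 × 200%/10⌋ = $31,722; SL = ⌊$125,112/7⌋ = $17,873 → take DB $31,722. Book value $126,890.
Year 5: DB = ⌊$126,890 × 200%/10⌋ = $25,378; SL = ⌊$93,390/6⌋ = $15,565 → take DB $25,378. Book value $101,512.
Year 6: DB = ⌊$101,512 × 200%/10⌋ = $20,302; SL = ⌊$68,012/5⌋ = $13,602 → take DB $20,302. Book value $81,210.
Year 7: DB = ⌊$81,210 × 200%/10⌋ = $16,242; SL = ⌊$47,710/4⌋ = $11,927 → take DB $16,242. Book value $64,968.
Year 8: DB = ⌊$64,968 × 200%/10⌋ = $12,993; SL = ⌊$31,468/3⌋ = $10,489 → take DB $12,993. Book value $51,975.
Year 9: DB = ⌊$51,975 × 200%/10⌋ = $10,395; SL = ⌊$18,475/2⌋ = $9,237 → take DB $10,395. Book value $41,580.
Year 10 (final): $41,580 − $33,500 = $8,080. Book value $33,500.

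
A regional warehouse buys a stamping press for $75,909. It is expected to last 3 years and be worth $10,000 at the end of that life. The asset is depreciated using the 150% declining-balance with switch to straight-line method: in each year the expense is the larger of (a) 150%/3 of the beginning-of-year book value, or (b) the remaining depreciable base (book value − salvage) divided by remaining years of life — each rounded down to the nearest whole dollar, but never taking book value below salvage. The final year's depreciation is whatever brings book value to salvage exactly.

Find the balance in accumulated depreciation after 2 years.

$56,931

Depreciable base = $75,909 − $10,000 = $65,909.
Year 1: DB = ⌊$75,909 × 150%/3⌋ = $37,954; SL = ⌊$65,909/3⌋ = $21,969 → take DB $37,954. Book value $37,955.
Year 2: DB = ⌊$37,955 × 150%/3⌋ = $18,977; SL = ⌊$27,955/2⌋ = $13,977 → take DB $18,977. Book value $18,978.
Accumulated through year 2 = $75,909 − $18,978 = $56,931.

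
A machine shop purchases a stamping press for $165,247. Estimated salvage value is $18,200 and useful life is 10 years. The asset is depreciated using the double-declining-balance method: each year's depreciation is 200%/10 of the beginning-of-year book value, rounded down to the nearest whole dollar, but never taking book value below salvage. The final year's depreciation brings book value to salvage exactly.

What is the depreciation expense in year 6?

$10,830

Depreciable base = $165,247 − $18,200 = $147,047.
Year 1: ⌊$165,247 × 200%/10⌋ = $33,049. Book value $132,198.
Year 2: ⌊$132,198 × 200%/10⌋ = $26,439. Book value $105,759.
Year 3: ⌊$105,759 × 200%/10⌋ = $21,151. Book value $84,608.
Year 4: ⌊$84,608 × 200%/10⌋ = $16,921. Book value $67,687.
Year 5: ⌊$67,687 × 200%/10⌋ = $13,537. Book value $54,150.
Year 6: ⌊$54,150 × 200%/10⌋ = $10,830. Book value $43,320.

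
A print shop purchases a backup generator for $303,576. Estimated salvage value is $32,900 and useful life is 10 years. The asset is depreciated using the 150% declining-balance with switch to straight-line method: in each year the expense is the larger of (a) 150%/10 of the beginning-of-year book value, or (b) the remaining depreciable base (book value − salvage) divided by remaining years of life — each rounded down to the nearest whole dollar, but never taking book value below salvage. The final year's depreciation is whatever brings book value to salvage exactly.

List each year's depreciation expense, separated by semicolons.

Depreciable base = $303,576 − $32,900 = $270,676.
Year 1: DB = ⌊$303,576 × 150%/10⌋ = $45,536; SL = ⌊$270,676/10⌋ = $27,067 → take DB $45,536. Book value $258,040.
Year 2: DB = ⌊$258,040 × 150%/10⌋ = $38,706; SL = ⌊$225,140/9⌋ = $25,015 → take DB $38,706. Book value $219,334.
Year 3: DB = ⌊$219,334 × 150%/10⌋ = $32,900; SL = ⌊$186,434/8⌋ = $23,304 → take DB $32,900. Book value $186,434.
Year 4: DB = ⌊$186,434 × 150%/10⌋ = $27,965; SL = ⌊$153,534/7⌋ = $21,933 → take DB $27,965. Book value $158,469.
Year 5: DB = ⌊$158,469 × 150%/10⌋ = $23,770; SL = ⌊$125,569/6⌋ = $20,928 → take DB $23,770. Book value $134,699.
Year 6: DB = ⌊$134,699 × 150%/10⌋ = $20,204; SL = ⌊$101,799/5⌋ = $20,359 → take SL $20,359. Book value $114,340.
Year 7: DB = ⌊$114,340 × 150%/10⌋ = $17,151; SL = ⌊$81,440/4⌋ = $20,360 → take SL $20,360. Book value $93,980.
Year 8: DB = ⌊$93,980 × 150%/10⌋ = $14,097; SL = ⌊$61,080/3⌋ = $20,360 → take SL $20,360. Book value $73,620.
Year 9: DB = ⌊$73,620 × 150%/10⌋ = $11,043; SL = ⌊$40,720/2⌋ = $20,360 → take SL $20,360. Book value $53,260.
Year 10 (final): $53,260 − $32,900 = $20,360. Book value $32,900.

$45,536; $38,706; $32,900; $27,965; $23,770; $20,359; $20,360; $20,360; $20,360; $20,360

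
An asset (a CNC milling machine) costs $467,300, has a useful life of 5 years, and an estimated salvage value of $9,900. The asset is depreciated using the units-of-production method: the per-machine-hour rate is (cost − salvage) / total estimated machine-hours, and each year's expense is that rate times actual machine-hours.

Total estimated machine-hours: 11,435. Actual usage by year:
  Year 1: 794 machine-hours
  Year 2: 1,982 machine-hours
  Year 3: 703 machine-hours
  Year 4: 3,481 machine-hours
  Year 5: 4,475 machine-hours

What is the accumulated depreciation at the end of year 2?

Depreciable base = $467,300 − $9,900 = $457,400.
Rate = $457,400 / 11,435 machine-hours = $40 per machine-hour.
Year 1: 794 × $40 = $31,760. Book value $435,540.
Year 2: 1,982 × $40 = $79,280. Book value $356,260.
Accumulated through year 2 = $467,300 − $356,260 = $111,040.

$111,040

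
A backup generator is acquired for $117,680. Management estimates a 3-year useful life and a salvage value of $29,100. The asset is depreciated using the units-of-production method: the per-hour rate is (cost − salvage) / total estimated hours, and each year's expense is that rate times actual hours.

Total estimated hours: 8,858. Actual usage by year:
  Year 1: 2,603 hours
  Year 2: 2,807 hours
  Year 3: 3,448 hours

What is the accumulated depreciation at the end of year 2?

Depreciable base = $117,680 − $29,100 = $88,580.
Rate = $88,580 / 8,858 hours = $10 per hour.
Year 1: 2,603 × $10 = $26,030. Book value $91,650.
Year 2: 2,807 × $10 = $28,070. Book value $63,580.
Accumulated through year 2 = $117,680 − $63,580 = $54,100.

$54,100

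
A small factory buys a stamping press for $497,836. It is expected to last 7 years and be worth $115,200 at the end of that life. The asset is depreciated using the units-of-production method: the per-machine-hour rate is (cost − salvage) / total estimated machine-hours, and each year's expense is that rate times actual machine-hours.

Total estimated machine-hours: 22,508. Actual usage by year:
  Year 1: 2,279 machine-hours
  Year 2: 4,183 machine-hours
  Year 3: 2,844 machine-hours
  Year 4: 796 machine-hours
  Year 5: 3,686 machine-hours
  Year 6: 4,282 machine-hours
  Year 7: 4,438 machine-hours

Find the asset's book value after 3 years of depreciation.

$339,634

Depreciable base = $497,836 − $115,200 = $382,636.
Rate = $382,636 / 22,508 machine-hours = $17 per machine-hour.
Year 1: 2,279 × $17 = $38,743. Book value $459,093.
Year 2: 4,183 × $17 = $71,111. Book value $387,982.
Year 3: 2,844 × $17 = $48,348. Book value $339,634.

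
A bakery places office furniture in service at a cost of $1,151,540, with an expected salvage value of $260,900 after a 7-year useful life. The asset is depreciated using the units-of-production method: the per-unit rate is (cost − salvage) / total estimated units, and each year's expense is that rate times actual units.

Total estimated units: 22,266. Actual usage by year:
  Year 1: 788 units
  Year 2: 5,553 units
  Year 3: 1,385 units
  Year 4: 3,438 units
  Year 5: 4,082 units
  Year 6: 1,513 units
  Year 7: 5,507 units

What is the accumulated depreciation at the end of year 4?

$446,560

Depreciable base = $1,151,540 − $260,900 = $890,640.
Rate = $890,640 / 22,266 units = $40 per unit.
Year 1: 788 × $40 = $31,520. Book value $1,120,020.
Year 2: 5,553 × $40 = $222,120. Book value $897,900.
Year 3: 1,385 × $40 = $55,400. Book value $842,500.
Year 4: 3,438 × $40 = $137,520. Book value $704,980.
Accumulated through year 4 = $1,151,540 − $704,980 = $446,560.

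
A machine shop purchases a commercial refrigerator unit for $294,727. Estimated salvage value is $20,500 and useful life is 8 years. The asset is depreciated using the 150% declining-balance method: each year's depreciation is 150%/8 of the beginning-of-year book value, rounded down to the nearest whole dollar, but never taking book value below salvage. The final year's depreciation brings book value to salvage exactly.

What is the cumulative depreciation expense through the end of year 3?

$136,641

Depreciable base = $294,727 − $20,500 = $274,227.
Year 1: ⌊$294,727 × 150%/8⌋ = $55,261. Book value $239,466.
Year 2: ⌊$239,466 × 150%/8⌋ = $44,899. Book value $194,567.
Year 3: ⌊$194,567 × 150%/8⌋ = $36,481. Book value $158,086.
Accumulated through year 3 = $294,727 − $158,086 = $136,641.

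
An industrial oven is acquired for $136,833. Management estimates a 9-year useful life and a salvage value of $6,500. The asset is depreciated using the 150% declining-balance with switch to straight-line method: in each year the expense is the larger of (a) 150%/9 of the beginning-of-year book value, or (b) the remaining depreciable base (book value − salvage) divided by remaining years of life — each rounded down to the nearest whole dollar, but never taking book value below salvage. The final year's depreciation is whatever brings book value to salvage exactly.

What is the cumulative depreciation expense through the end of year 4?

Depreciable base = $136,833 − $6,500 = $130,333.
Year 1: DB = ⌊$136,833 × 150%/9⌋ = $22,805; SL = ⌊$130,333/9⌋ = $14,481 → take DB $22,805. Book value $114,028.
Year 2: DB = ⌊$114,028 × 150%/9⌋ = $19,004; SL = ⌊$107,528/8⌋ = $13,441 → take DB $19,004. Book value $95,024.
Year 3: DB = ⌊$95,024 × 150%/9⌋ = $15,837; SL = ⌊$88,524/7⌋ = $12,646 → take DB $15,837. Book value $79,187.
Year 4: DB = ⌊$79,187 × 150%/9⌋ = $13,197; SL = ⌊$72,687/6⌋ = $12,114 → take DB $13,197. Book value $65,990.
Accumulated through year 4 = $136,833 − $65,990 = $70,843.

$70,843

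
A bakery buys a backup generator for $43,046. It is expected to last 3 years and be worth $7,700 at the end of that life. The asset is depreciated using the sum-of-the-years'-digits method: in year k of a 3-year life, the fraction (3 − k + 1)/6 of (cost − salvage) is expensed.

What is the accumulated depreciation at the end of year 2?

$29,455

Depreciable base = $43,046 − $7,700 = $35,346.
Sum of the years' digits = 3+2+1 = 6.
Year 1: $35,346 × 3/6 = $17,673. Book value $25,373.
Year 2: $35,346 × 2/6 = $11,782. Book value $13,591.
Accumulated through year 2 = $43,046 − $13,591 = $29,455.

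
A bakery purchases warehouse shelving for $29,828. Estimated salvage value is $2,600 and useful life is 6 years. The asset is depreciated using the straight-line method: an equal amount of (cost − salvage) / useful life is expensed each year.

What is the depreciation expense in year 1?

$4,538

Depreciable base = $29,828 − $2,600 = $27,228.
Annual expense = $27,228 / 6 = $4,538.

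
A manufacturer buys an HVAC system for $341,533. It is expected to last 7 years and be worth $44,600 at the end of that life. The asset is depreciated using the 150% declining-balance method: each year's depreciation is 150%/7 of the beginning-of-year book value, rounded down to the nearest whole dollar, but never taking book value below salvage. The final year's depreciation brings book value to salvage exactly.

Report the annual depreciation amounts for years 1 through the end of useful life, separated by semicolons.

Depreciable base = $341,533 − $44,600 = $296,933.
Year 1: ⌊$341,533 × 150%/7⌋ = $73,185. Book value $268,348.
Year 2: ⌊$268,348 × 150%/7⌋ = $57,503. Book value $210,845.
Year 3: ⌊$210,845 × 150%/7⌋ = $45,181. Book value $165,664.
Year 4: ⌊$165,664 × 150%/7⌋ = $35,499. Book value $130,165.
Year 5: ⌊$130,165 × 150%/7⌋ = $27,892. Book value $102,273.
Year 6: ⌊$102,273 × 150%/7⌋ = $21,915. Book value $80,358.
Year 7 (final): $80,358 − $44,600 = $35,758. Book value $44,600.

$73,185; $57,503; $45,181; $35,499; $27,892; $21,915; $35,758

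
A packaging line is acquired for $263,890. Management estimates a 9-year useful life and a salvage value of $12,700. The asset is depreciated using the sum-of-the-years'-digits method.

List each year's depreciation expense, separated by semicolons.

$50,238; $44,656; $39,074; $33,492; $27,910; $22,328; $16,746; $11,164; $5,582

Depreciable base = $263,890 − $12,700 = $251,190.
Sum of the years' digits = 9+8+7+6+5+4+3+2+1 = 45.
Year 1: $251,190 × 9/45 = $50,238. Book value $213,652.
Year 2: $251,190 × 8/45 = $44,656. Book value $168,996.
Year 3: $251,190 × 7/45 = $39,074. Book value $129,922.
Year 4: $251,190 × 6/45 = $33,492. Book value $96,430.
Year 5: $251,190 × 5/45 = $27,910. Book value $68,520.
Year 6: $251,190 × 4/45 = $22,328. Book value $46,192.
Year 7: $251,190 × 3/45 = $16,746. Book value $29,446.
Year 8: $251,190 × 2/45 = $11,164. Book value $18,282.
Year 9: $251,190 × 1/45 = $5,582. Book value $12,700.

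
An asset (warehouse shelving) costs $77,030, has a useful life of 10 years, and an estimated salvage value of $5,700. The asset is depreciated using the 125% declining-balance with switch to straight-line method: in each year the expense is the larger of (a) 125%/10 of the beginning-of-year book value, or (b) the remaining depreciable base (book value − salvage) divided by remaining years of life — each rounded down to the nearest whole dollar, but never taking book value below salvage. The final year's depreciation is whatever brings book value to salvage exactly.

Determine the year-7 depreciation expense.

Depreciable base = $77,030 − $5,700 = $71,330.
Year 1: DB = ⌊$77,030 × 125%/10⌋ = $9,628; SL = ⌊$71,330/10⌋ = $7,133 → take DB $9,628. Book value $67,402.
Year 2: DB = ⌊$67,402 × 125%/10⌋ = $8,425; SL = ⌊$61,702/9⌋ = $6,855 → take DB $8,425. Book value $58,977.
Year 3: DB = ⌊$58,977 × 125%/10⌋ = $7,372; SL = ⌊$53,277/8⌋ = $6,659 → take DB $7,372. Book value $51,605.
Year 4: DB = ⌊$51,605 × 125%/10⌋ = $6,450; SL = ⌊$45,905/7⌋ = $6,557 → take SL $6,557. Book value $45,048.
Year 5: DB = ⌊$45,048 × 125%/10⌋ = $5,631; SL = ⌊$39,348/6⌋ = $6,558 → take SL $6,558. Book value $38,490.
Year 6: DB = ⌊$38,490 × 125%/10⌋ = $4,811; SL = ⌊$32,790/5⌋ = $6,558 → take SL $6,558. Book value $31,932.
Year 7: DB = ⌊$31,932 × 125%/10⌋ = $3,991; SL = ⌊$26,232/4⌋ = $6,558 → take SL $6,558. Book value $25,374.

$6,558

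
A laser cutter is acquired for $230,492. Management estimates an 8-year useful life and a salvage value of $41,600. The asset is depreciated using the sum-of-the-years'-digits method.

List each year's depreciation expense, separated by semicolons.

Depreciable base = $230,492 − $41,600 = $188,892.
Sum of the years' digits = 8+7+6+5+4+3+2+1 = 36.
Year 1: $188,892 × 8/36 = $41,976. Book value $188,516.
Year 2: $188,892 × 7/36 = $36,729. Book value $151,787.
Year 3: $188,892 × 6/36 = $31,482. Book value $120,305.
Year 4: $188,892 × 5/36 = $26,235. Book value $94,070.
Year 5: $188,892 × 4/36 = $20,988. Book value $73,082.
Year 6: $188,892 × 3/36 = $15,741. Book value $57,341.
Year 7: $188,892 × 2/36 = $10,494. Book value $46,847.
Year 8: $188,892 × 1/36 = $5,247. Book value $41,600.

$41,976; $36,729; $31,482; $26,235; $20,988; $15,741; $10,494; $5,247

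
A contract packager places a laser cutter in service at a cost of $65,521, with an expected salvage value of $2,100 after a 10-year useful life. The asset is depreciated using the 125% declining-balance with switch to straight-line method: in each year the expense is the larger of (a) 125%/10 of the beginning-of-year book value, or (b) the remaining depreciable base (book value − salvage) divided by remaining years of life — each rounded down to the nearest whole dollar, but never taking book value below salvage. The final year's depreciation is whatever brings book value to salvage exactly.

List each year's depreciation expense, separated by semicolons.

Depreciable base = $65,521 − $2,100 = $63,421.
Year 1: DB = ⌊$65,521 × 125%/10⌋ = $8,190; SL = ⌊$63,421/10⌋ = $6,342 → take DB $8,190. Book value $57,331.
Year 2: DB = ⌊$57,331 × 125%/10⌋ = $7,166; SL = ⌊$55,231/9⌋ = $6,136 → take DB $7,166. Book value $50,165.
Year 3: DB = ⌊$50,165 × 125%/10⌋ = $6,270; SL = ⌊$48,065/8⌋ = $6,008 → take DB $6,270. Book value $43,895.
Year 4: DB = ⌊$43,895 × 125%/10⌋ = $5,486; SL = ⌊$41,795/7⌋ = $5,970 → take SL $5,970. Book value $37,925.
Year 5: DB = ⌊$37,925 × 125%/10⌋ = $4,740; SL = ⌊$35,825/6⌋ = $5,970 → take SL $5,970. Book value $31,955.
Year 6: DB = ⌊$31,955 × 125%/10⌋ = $3,994; SL = ⌊$29,855/5⌋ = $5,971 → take SL $5,971. Book value $25,984.
Year 7: DB = ⌊$25,984 × 125%/10⌋ = $3,248; SL = ⌊$23,884/4⌋ = $5,971 → take SL $5,971. Book value $20,013.
Year 8: DB = ⌊$20,013 × 125%/10⌋ = $2,501; SL = ⌊$17,913/3⌋ = $5,971 → take SL $5,971. Book value $14,042.
Year 9: DB = ⌊$14,042 × 125%/10⌋ = $1,755; SL = ⌊$11,942/2⌋ = $5,971 → take SL $5,971. Book value $8,071.
Year 10 (final): $8,071 − $2,100 = $5,971. Book value $2,100.

$8,190; $7,166; $6,270; $5,970; $5,970; $5,971; $5,971; $5,971; $5,971; $5,971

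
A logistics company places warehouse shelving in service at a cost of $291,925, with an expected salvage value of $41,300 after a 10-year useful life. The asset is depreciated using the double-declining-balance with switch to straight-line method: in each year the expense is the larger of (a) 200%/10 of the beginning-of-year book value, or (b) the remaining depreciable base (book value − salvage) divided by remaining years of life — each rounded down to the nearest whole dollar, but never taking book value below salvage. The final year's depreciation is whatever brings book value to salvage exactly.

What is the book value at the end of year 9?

$41,300

Depreciable base = $291,925 − $41,300 = $250,625.
Year 1: DB = ⌊$291,925 × 200%/10⌋ = $58,385; SL = ⌊$250,625/10⌋ = $25,062 → take DB $58,385. Book value $233,540.
Year 2: DB = ⌊$233,540 × 200%/10⌋ = $46,708; SL = ⌊$192,240/9⌋ = $21,360 → take DB $46,708. Book value $186,832.
Year 3: DB = ⌊$186,832 × 200%/10⌋ = $37,366; SL = ⌊$145,532/8⌋ = $18,191 → take DB $37,366. Book value $149,466.
Year 4: DB = ⌊$149,466 × 200%/10⌋ = $29,893; SL = ⌊$108,166/7⌋ = $15,452 → take DB $29,893. Book value $119,573.
Year 5: DB = ⌊$119,573 × 200%/10⌋ = $23,914; SL = ⌊$78,273/6⌋ = $13,045 → take DB $23,914. Book value $95,659.
Year 6: DB = ⌊$95,659 × 200%/10⌋ = $19,131; SL = ⌊$54,359/5⌋ = $10,871 → take DB $19,131. Book value $76,528.
Year 7: DB = ⌊$76,528 × 200%/10⌋ = $15,305; SL = ⌊$35,228/4⌋ = $8,807 → take DB $15,305. Book value $61,223.
Year 8: DB = ⌊$61,223 × 200%/10⌋ = $12,244; SL = ⌊$19,923/3⌋ = $6,641 → take DB $12,244. Book value $48,979.
Year 9: DB = ⌊$48,979 × 200%/10⌋ = $9,795; SL = ⌊$7,679/2⌋ = $3,839 → take DB $9,795, capped at $7,679. Book value $41,300.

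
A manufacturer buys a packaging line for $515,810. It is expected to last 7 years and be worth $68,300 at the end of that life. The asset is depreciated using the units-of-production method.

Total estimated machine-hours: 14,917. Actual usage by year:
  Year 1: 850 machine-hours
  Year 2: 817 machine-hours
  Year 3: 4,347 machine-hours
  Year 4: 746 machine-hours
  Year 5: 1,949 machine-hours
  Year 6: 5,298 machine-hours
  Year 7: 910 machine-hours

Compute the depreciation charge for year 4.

$22,380

Depreciable base = $515,810 − $68,300 = $447,510.
Rate = $447,510 / 14,917 machine-hours = $30 per machine-hour.
Year 1: 850 × $30 = $25,500. Book value $490,310.
Year 2: 817 × $30 = $24,510. Book value $465,800.
Year 3: 4,347 × $30 = $130,410. Book value $335,390.
Year 4: 746 × $30 = $22,380. Book value $313,010.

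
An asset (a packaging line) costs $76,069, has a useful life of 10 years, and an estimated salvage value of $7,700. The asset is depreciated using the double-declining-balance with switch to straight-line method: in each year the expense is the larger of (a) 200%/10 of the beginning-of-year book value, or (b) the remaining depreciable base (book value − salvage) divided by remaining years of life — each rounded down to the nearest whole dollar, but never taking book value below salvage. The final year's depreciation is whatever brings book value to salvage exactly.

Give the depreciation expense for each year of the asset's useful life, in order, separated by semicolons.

$15,213; $12,171; $9,737; $7,789; $6,231; $4,985; $3,988; $3,191; $2,552; $2,512

Depreciable base = $76,069 − $7,700 = $68,369.
Year 1: DB = ⌊$76,069 × 200%/10⌋ = $15,213; SL = ⌊$68,369/10⌋ = $6,836 → take DB $15,213. Book value $60,856.
Year 2: DB = ⌊$60,856 × 200%/10⌋ = $12,171; SL = ⌊$53,156/9⌋ = $5,906 → take DB $12,171. Book value $48,685.
Year 3: DB = ⌊$48,685 × 200%/10⌋ = $9,737; SL = ⌊$40,985/8⌋ = $5,123 → take DB $9,737. Book value $38,948.
Year 4: DB = ⌊$38,948 × 200%/10⌋ = $7,789; SL = ⌊$31,248/7⌋ = $4,464 → take DB $7,789. Book value $31,159.
Year 5: DB = ⌊$31,159 × 200%/10⌋ = $6,231; SL = ⌊$23,459/6⌋ = $3,909 → take DB $6,231. Book value $24,928.
Year 6: DB = ⌊$24,928 × 200%/10⌋ = $4,985; SL = ⌊$17,228/5⌋ = $3,445 → take DB $4,985. Book value $19,943.
Year 7: DB = ⌊$19,943 × 200%/10⌋ = $3,988; SL = ⌊$12,243/4⌋ = $3,060 → take DB $3,988. Book value $15,955.
Year 8: DB = ⌊$15,955 × 200%/10⌋ = $3,191; SL = ⌊$8,255/3⌋ = $2,751 → take DB $3,191. Book value $12,764.
Year 9: DB = ⌊$12,764 × 200%/10⌋ = $2,552; SL = ⌊$5,064/2⌋ = $2,532 → take DB $2,552. Book value $10,212.
Year 10 (final): $10,212 − $7,700 = $2,512. Book value $7,700.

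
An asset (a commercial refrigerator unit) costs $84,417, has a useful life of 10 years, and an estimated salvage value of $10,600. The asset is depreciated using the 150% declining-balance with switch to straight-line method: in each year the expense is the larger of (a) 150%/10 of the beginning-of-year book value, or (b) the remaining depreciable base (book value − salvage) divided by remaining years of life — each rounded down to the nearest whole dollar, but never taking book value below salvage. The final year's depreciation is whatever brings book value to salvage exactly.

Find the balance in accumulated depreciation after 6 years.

$52,577

Depreciable base = $84,417 − $10,600 = $73,817.
Year 1: DB = ⌊$84,417 × 150%/10⌋ = $12,662; SL = ⌊$73,817/10⌋ = $7,381 → take DB $12,662. Book value $71,755.
Year 2: DB = ⌊$71,755 × 150%/10⌋ = $10,763; SL = ⌊$61,155/9⌋ = $6,795 → take DB $10,763. Book value $60,992.
Year 3: DB = ⌊$60,992 × 150%/10⌋ = $9,148; SL = ⌊$50,392/8⌋ = $6,299 → take DB $9,148. Book value $51,844.
Year 4: DB = ⌊$51,844 × 150%/10⌋ = $7,776; SL = ⌊$41,244/7⌋ = $5,892 → take DB $7,776. Book value $44,068.
Year 5: DB = ⌊$44,068 × 150%/10⌋ = $6,610; SL = ⌊$33,468/6⌋ = $5,578 → take DB $6,610. Book value $37,458.
Year 6: DB = ⌊$37,458 × 150%/10⌋ = $5,618; SL = ⌊$26,858/5⌋ = $5,371 → take DB $5,618. Book value $31,840.
Accumulated through year 6 = $84,417 − $31,840 = $52,577.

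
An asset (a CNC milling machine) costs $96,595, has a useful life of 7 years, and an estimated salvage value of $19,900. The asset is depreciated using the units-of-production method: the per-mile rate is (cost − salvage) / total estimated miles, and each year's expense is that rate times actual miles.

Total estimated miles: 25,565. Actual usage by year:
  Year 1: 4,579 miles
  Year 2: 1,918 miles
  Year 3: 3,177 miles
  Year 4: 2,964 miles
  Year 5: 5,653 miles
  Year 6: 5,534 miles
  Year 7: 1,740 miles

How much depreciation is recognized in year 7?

Depreciable base = $96,595 − $19,900 = $76,695.
Rate = $76,695 / 25,565 miles = $3 per mile.
Year 1: 4,579 × $3 = $13,737. Book value $82,858.
Year 2: 1,918 × $3 = $5,754. Book value $77,104.
Year 3: 3,177 × $3 = $9,531. Book value $67,573.
Year 4: 2,964 × $3 = $8,892. Book value $58,681.
Year 5: 5,653 × $3 = $16,959. Book value $41,722.
Year 6: 5,534 × $3 = $16,602. Book value $25,120.
Year 7: 1,740 × $3 = $5,220. Book value $19,900.

$5,220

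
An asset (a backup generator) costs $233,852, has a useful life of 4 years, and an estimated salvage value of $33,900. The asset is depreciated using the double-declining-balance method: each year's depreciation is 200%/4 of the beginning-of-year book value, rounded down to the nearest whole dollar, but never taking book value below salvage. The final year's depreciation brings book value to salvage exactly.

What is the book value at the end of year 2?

Depreciable base = $233,852 − $33,900 = $199,952.
Year 1: ⌊$233,852 × 200%/4⌋ = $116,926. Book value $116,926.
Year 2: ⌊$116,926 × 200%/4⌋ = $58,463. Book value $58,463.

$58,463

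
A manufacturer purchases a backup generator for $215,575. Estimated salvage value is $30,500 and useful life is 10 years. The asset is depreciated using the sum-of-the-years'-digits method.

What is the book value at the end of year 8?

Depreciable base = $215,575 − $30,500 = $185,075.
Sum of the years' digits = 10+9+8+7+6+5+4+3+2+1 = 55.
Year 1: $185,075 × 10/55 = $33,650. Book value $181,925.
Year 2: $185,075 × 9/55 = $30,285. Book value $151,640.
Year 3: $185,075 × 8/55 = $26,920. Book value $124,720.
Year 4: $185,075 × 7/55 = $23,555. Book value $101,165.
Year 5: $185,075 × 6/55 = $20,190. Book value $80,975.
Year 6: $185,075 × 5/55 = $16,825. Book value $64,150.
Year 7: $185,075 × 4/55 = $13,460. Book value $50,690.
Year 8: $185,075 × 3/55 = $10,095. Book value $40,595.

$40,595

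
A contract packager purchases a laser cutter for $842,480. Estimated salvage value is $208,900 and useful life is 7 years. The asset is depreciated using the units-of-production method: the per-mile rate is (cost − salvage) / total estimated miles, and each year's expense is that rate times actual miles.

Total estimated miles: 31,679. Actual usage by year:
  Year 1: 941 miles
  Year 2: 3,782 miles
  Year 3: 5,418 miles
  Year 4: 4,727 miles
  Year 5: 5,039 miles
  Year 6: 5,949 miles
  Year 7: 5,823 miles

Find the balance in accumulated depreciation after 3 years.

Depreciable base = $842,480 − $208,900 = $633,580.
Rate = $633,580 / 31,679 miles = $20 per mile.
Year 1: 941 × $20 = $18,820. Book value $823,660.
Year 2: 3,782 × $20 = $75,640. Book value $748,020.
Year 3: 5,418 × $20 = $108,360. Book value $639,660.
Accumulated through year 3 = $842,480 − $639,660 = $202,820.

$202,820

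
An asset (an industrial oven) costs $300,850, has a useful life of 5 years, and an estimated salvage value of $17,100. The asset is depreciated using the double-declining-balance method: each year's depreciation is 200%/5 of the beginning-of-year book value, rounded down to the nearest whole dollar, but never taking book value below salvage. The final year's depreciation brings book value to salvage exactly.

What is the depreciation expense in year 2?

Depreciable base = $300,850 − $17,100 = $283,750.
Year 1: ⌊$300,850 × 200%/5⌋ = $120,340. Book value $180,510.
Year 2: ⌊$180,510 × 200%/5⌋ = $72,204. Book value $108,306.

$72,204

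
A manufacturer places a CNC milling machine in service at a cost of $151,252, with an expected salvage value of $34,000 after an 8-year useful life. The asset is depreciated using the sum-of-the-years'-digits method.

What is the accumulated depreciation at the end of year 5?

Depreciable base = $151,252 − $34,000 = $117,252.
Sum of the years' digits = 8+7+6+5+4+3+2+1 = 36.
Year 1: $117,252 × 8/36 = $26,056. Book value $125,196.
Year 2: $117,252 × 7/36 = $22,799. Book value $102,397.
Year 3: $117,252 × 6/36 = $19,542. Book value $82,855.
Year 4: $117,252 × 5/36 = $16,285. Book value $66,570.
Year 5: $117,252 × 4/36 = $13,028. Book value $53,542.
Accumulated through year 5 = $151,252 − $53,542 = $97,710.

$97,710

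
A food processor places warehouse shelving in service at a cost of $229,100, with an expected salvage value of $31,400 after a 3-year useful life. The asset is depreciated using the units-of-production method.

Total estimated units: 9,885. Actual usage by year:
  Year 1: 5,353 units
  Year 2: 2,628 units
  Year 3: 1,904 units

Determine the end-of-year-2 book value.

$69,480

Depreciable base = $229,100 − $31,400 = $197,700.
Rate = $197,700 / 9,885 units = $20 per unit.
Year 1: 5,353 × $20 = $107,060. Book value $122,040.
Year 2: 2,628 × $20 = $52,560. Book value $69,480.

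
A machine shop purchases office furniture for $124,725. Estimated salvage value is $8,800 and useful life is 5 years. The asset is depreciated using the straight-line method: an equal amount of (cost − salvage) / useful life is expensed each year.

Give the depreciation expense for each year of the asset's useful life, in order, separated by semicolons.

$23,185; $23,185; $23,185; $23,185; $23,185

Depreciable base = $124,725 − $8,800 = $115,925.
Annual expense = $115,925 / 5 = $23,185.
End of year 1: book value $101,540.
End of year 2: book value $78,355.
End of year 3: book value $55,170.
End of year 4: book value $31,985.
End of year 5: book value $8,800.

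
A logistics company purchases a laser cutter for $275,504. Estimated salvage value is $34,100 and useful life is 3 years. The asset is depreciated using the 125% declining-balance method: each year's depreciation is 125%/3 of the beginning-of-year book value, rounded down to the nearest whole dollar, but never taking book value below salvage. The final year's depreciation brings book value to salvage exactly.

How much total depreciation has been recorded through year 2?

$181,755

Depreciable base = $275,504 − $34,100 = $241,404.
Year 1: ⌊$275,504 × 125%/3⌋ = $114,793. Book value $160,711.
Year 2: ⌊$160,711 × 125%/3⌋ = $66,962. Book value $93,749.
Accumulated through year 2 = $275,504 − $93,749 = $181,755.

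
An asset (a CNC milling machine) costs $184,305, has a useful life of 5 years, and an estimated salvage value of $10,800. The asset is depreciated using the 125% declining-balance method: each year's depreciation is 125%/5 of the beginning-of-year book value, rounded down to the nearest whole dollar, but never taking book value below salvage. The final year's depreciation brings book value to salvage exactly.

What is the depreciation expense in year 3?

$25,918

Depreciable base = $184,305 − $10,800 = $173,505.
Year 1: ⌊$184,305 × 125%/5⌋ = $46,076. Book value $138,229.
Year 2: ⌊$138,229 × 125%/5⌋ = $34,557. Book value $103,672.
Year 3: ⌊$103,672 × 125%/5⌋ = $25,918. Book value $77,754.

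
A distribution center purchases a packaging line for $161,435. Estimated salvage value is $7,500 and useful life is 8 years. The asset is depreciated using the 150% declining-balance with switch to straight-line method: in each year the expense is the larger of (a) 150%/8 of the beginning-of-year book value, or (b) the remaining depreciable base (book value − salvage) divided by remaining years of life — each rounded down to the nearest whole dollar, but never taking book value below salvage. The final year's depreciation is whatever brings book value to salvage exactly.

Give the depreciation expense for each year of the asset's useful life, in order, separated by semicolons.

Depreciable base = $161,435 − $7,500 = $153,935.
Year 1: DB = ⌊$161,435 × 150%/8⌋ = $30,269; SL = ⌊$153,935/8⌋ = $19,241 → take DB $30,269. Book value $131,166.
Year 2: DB = ⌊$131,166 × 150%/8⌋ = $24,593; SL = ⌊$123,666/7⌋ = $17,666 → take DB $24,593. Book value $106,573.
Year 3: DB = ⌊$106,573 × 150%/8⌋ = $19,982; SL = ⌊$99,073/6⌋ = $16,512 → take DB $19,982. Book value $86,591.
Year 4: DB = ⌊$86,591 × 150%/8⌋ = $16,235; SL = ⌊$79,091/5⌋ = $15,818 → take DB $16,235. Book value $70,356.
Year 5: DB = ⌊$70,356 × 150%/8⌋ = $13,191; SL = ⌊$62,856/4⌋ = $15,714 → take SL $15,714. Book value $54,642.
Year 6: DB = ⌊$54,642 × 150%/8⌋ = $10,245; SL = ⌊$47,142/3⌋ = $15,714 → take SL $15,714. Book value $38,928.
Year 7: DB = ⌊$38,928 × 150%/8⌋ = $7,299; SL = ⌊$31,428/2⌋ = $15,714 → take SL $15,714. Book value $23,214.
Year 8 (final): $23,214 − $7,500 = $15,714. Book value $7,500.

$30,269; $24,593; $19,982; $16,235; $15,714; $15,714; $15,714; $15,714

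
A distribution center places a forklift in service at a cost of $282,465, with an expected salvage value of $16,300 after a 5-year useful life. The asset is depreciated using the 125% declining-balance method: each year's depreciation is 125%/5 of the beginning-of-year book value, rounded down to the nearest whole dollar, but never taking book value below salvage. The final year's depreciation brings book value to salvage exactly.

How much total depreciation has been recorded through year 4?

Depreciable base = $282,465 − $16,300 = $266,165.
Year 1: ⌊$282,465 × 125%/5⌋ = $70,616. Book value $211,849.
Year 2: ⌊$211,849 × 125%/5⌋ = $52,962. Book value $158,887.
Year 3: ⌊$158,887 × 125%/5⌋ = $39,721. Book value $119,166.
Year 4: ⌊$119,166 × 125%/5⌋ = $29,791. Book value $89,375.
Accumulated through year 4 = $282,465 − $89,375 = $193,090.

$193,090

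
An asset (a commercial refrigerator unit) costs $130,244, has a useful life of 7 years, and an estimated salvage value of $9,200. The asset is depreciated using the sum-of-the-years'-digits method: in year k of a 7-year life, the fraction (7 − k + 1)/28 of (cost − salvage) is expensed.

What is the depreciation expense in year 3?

$21,615

Depreciable base = $130,244 − $9,200 = $121,044.
Sum of the years' digits = 7+6+5+4+3+2+1 = 28.
Year 1: $121,044 × 7/28 = $30,261. Book value $99,983.
Year 2: $121,044 × 6/28 = $25,938. Book value $74,045.
Year 3: $121,044 × 5/28 = $21,615. Book value $52,430.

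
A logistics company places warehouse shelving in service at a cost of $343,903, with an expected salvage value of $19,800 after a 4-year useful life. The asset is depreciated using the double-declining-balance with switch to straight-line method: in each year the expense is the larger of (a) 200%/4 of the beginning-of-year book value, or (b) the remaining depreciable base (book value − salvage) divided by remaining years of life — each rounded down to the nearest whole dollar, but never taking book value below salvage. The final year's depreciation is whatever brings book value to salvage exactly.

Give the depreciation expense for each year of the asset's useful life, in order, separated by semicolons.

Depreciable base = $343,903 − $19,800 = $324,103.
Year 1: DB = ⌊$343,903 × 200%/4⌋ = $171,951; SL = ⌊$324,103/4⌋ = $81,025 → take DB $171,951. Book value $171,952.
Year 2: DB = ⌊$171,952 × 200%/4⌋ = $85,976; SL = ⌊$152,152/3⌋ = $50,717 → take DB $85,976. Book value $85,976.
Year 3: DB = ⌊$85,976 × 200%/4⌋ = $42,988; SL = ⌊$66,176/2⌋ = $33,088 → take DB $42,988. Book value $42,988.
Year 4 (final): $42,988 − $19,800 = $23,188. Book value $19,800.

$171,951; $85,976; $42,988; $23,188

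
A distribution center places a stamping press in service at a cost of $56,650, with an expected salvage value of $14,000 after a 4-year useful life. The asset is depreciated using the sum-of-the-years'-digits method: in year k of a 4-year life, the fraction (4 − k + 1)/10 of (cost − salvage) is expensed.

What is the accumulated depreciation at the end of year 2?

Depreciable base = $56,650 − $14,000 = $42,650.
Sum of the years' digits = 4+3+2+1 = 10.
Year 1: $42,650 × 4/10 = $17,060. Book value $39,590.
Year 2: $42,650 × 3/10 = $12,795. Book value $26,795.
Accumulated through year 2 = $56,650 − $26,795 = $29,855.

$29,855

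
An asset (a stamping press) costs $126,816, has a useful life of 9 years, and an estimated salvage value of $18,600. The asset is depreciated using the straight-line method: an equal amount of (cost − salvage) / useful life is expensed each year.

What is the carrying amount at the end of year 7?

Depreciable base = $126,816 − $18,600 = $108,216.
Annual expense = $108,216 / 9 = $12,024.
End of year 1: book value $114,792.
End of year 2: book value $102,768.
End of year 3: book value $90,744.
End of year 4: book value $78,720.
End of year 5: book value $66,696.
End of year 6: book value $54,672.
End of year 7: book value $42,648.

$42,648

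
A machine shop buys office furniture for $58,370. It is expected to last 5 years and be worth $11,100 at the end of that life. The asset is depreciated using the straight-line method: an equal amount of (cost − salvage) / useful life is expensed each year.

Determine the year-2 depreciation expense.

Depreciable base = $58,370 − $11,100 = $47,270.
Annual expense = $47,270 / 5 = $9,454.

$9,454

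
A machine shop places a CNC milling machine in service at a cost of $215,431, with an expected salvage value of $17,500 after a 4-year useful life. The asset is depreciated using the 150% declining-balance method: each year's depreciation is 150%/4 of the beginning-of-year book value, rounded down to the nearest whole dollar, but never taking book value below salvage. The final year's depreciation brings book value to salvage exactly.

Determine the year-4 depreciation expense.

$35,097

Depreciable base = $215,431 − $17,500 = $197,931.
Year 1: ⌊$215,431 × 150%/4⌋ = $80,786. Book value $134,645.
Year 2: ⌊$134,645 × 150%/4⌋ = $50,491. Book value $84,154.
Year 3: ⌊$84,154 × 150%/4⌋ = $31,557. Book value $52,597.
Year 4 (final): $52,597 − $17,500 = $35,097. Book value $17,500.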